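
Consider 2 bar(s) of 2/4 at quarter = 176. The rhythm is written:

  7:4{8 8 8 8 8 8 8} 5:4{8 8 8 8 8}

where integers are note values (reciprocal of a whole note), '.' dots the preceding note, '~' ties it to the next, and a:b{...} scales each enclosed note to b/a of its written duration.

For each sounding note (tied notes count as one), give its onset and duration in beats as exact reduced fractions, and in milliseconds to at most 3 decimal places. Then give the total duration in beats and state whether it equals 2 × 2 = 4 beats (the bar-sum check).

1) 0.0ms=0b +97.403ms=2/7b
2) 97.403ms=2/7b +97.403ms=2/7b
3) 194.805ms=4/7b +97.403ms=2/7b
4) 292.208ms=6/7b +97.403ms=2/7b
5) 389.61ms=8/7b +97.403ms=2/7b
6) 487.013ms=10/7b +97.403ms=2/7b
7) 584.416ms=12/7b +97.403ms=2/7b
8) 681.818ms=2b +136.364ms=2/5b
9) 818.182ms=12/5b +136.364ms=2/5b
10) 954.545ms=14/5b +136.364ms=2/5b
11) 1090.909ms=16/5b +136.364ms=2/5b
12) 1227.273ms=18/5b +136.364ms=2/5b
Σ=4b of 4 (176bpm 2/4) — PASS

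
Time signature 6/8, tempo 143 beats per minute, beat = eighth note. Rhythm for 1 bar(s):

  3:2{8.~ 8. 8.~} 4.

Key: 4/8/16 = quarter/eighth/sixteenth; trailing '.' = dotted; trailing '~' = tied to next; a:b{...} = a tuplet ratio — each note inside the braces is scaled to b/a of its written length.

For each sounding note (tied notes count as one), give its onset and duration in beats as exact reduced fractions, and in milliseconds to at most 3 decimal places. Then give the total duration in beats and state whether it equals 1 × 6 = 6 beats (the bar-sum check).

1) 0.0ms=0b +839.161ms=2b
2) 839.161ms=2b +1678.322ms=4b
Σ=6b of 6 (143bpm 6/8) — PASS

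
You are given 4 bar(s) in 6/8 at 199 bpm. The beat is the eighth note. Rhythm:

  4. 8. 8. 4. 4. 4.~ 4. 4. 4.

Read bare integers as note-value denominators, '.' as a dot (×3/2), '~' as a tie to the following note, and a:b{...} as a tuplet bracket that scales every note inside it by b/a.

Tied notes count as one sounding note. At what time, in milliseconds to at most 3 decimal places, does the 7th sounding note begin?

note 7 onset = 18b = 5427.136ms

1. 0.0ms @ 0 + 904.523ms (3)
2. 904.523ms @ 3 + 452.261ms (3/2)
3. 1356.784ms @ 9/2 + 452.261ms (3/2)
4. 1809.045ms @ 6 + 904.523ms (3)
5. 2713.568ms @ 9 + 904.523ms (3)
6. 3618.09ms @ 12 + 1809.045ms (6)
7. 5427.136ms @ 18 + 904.523ms (3)
8. 6331.658ms @ 21 + 904.523ms (3)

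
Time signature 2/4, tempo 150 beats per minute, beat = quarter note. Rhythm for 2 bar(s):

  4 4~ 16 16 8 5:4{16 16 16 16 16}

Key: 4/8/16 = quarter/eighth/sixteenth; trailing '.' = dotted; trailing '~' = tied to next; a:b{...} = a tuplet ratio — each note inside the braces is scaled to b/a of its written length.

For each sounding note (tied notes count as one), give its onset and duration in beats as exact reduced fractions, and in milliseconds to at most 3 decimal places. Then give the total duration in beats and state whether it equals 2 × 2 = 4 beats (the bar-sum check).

1) 0.0ms=0b +400.0ms=1b
2) 400.0ms=1b +500.0ms=5/4b
3) 900.0ms=9/4b +100.0ms=1/4b
4) 1000.0ms=5/2b +200.0ms=1/2b
5) 1200.0ms=3b +80.0ms=1/5b
6) 1280.0ms=16/5b +80.0ms=1/5b
7) 1360.0ms=17/5b +80.0ms=1/5b
8) 1440.0ms=18/5b +80.0ms=1/5b
9) 1520.0ms=19/5b +80.0ms=1/5b
Σ=4b of 4 (150bpm 2/4) — PASS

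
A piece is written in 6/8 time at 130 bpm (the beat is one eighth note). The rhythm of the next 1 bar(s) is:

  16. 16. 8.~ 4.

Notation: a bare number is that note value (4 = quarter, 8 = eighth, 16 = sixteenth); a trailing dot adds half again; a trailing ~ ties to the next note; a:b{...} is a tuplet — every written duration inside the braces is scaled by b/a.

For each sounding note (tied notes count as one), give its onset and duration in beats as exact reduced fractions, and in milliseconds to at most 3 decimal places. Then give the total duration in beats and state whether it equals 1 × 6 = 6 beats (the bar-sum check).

1) 0.0ms=0b +346.154ms=3/4b
2) 346.154ms=3/4b +346.154ms=3/4b
3) 692.308ms=3/2b +2076.923ms=9/2b
Σ=6b of 6 (130bpm 6/8) — PASS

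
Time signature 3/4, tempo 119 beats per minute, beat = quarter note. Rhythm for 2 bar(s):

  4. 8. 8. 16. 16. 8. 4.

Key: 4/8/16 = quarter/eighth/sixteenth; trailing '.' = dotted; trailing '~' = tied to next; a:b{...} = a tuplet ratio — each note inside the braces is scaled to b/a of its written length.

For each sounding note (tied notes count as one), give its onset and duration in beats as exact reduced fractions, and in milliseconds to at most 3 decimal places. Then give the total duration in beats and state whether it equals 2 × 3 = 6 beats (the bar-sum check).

1) 0.0ms=0b +756.303ms=3/2b
2) 756.303ms=3/2b +378.151ms=3/4b
3) 1134.454ms=9/4b +378.151ms=3/4b
4) 1512.605ms=3b +189.076ms=3/8b
5) 1701.681ms=27/8b +189.076ms=3/8b
6) 1890.756ms=15/4b +378.151ms=3/4b
7) 2268.908ms=9/2b +756.303ms=3/2b
Σ=6b of 6 (119bpm 3/4) — PASS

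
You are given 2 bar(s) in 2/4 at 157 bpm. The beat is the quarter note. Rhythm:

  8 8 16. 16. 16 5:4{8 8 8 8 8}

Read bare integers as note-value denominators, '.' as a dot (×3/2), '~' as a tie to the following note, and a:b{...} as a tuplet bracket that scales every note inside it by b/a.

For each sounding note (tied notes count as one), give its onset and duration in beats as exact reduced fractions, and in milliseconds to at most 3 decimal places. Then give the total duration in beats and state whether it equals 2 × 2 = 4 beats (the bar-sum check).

1) 0.0ms=0b +191.083ms=1/2b
2) 191.083ms=1/2b +191.083ms=1/2b
3) 382.166ms=1b +143.312ms=3/8b
4) 525.478ms=11/8b +143.312ms=3/8b
5) 668.79ms=7/4b +95.541ms=1/4b
6) 764.331ms=2b +152.866ms=2/5b
7) 917.197ms=12/5b +152.866ms=2/5b
8) 1070.064ms=14/5b +152.866ms=2/5b
9) 1222.93ms=16/5b +152.866ms=2/5b
10) 1375.796ms=18/5b +152.866ms=2/5b
Σ=4b of 4 (157bpm 2/4) — PASS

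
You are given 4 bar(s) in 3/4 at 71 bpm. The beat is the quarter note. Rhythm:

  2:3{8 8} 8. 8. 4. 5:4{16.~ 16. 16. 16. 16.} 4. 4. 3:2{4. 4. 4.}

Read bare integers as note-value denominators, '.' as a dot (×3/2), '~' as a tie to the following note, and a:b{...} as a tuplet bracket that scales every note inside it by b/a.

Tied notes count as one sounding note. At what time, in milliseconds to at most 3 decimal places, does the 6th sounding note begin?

1. 0.0ms @ 0 + 633.803ms (3/4)
2. 633.803ms @ 3/4 + 633.803ms (3/4)
3. 1267.606ms @ 3/2 + 633.803ms (3/4)
4. 1901.408ms @ 9/4 + 633.803ms (3/4)
5. 2535.211ms @ 3 + 1267.606ms (3/2)
6. 3802.817ms @ 9/2 + 507.042ms (3/5)
7. 4309.859ms @ 51/10 + 253.521ms (3/10)
8. 4563.38ms @ 27/5 + 253.521ms (3/10)
9. 4816.901ms @ 57/10 + 253.521ms (3/10)
10. 5070.423ms @ 6 + 1267.606ms (3/2)
11. 6338.028ms @ 15/2 + 1267.606ms (3/2)
12. 7605.634ms @ 9 + 845.07ms (1)
13. 8450.704ms @ 10 + 845.07ms (1)
14. 9295.775ms @ 11 + 845.07ms (1)

note 6 onset = 9/2b = 3802.817ms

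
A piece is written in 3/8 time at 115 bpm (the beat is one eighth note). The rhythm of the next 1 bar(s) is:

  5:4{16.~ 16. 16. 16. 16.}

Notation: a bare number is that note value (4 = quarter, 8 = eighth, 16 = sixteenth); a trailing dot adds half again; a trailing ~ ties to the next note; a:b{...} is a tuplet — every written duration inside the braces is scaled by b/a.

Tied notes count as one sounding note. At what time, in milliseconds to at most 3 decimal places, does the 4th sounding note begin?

note 4 onset = 12/5b = 1252.174ms

1. 0.0ms @ 0 + 626.087ms (6/5)
2. 626.087ms @ 6/5 + 313.043ms (3/5)
3. 939.13ms @ 9/5 + 313.043ms (3/5)
4. 1252.174ms @ 12/5 + 313.043ms (3/5)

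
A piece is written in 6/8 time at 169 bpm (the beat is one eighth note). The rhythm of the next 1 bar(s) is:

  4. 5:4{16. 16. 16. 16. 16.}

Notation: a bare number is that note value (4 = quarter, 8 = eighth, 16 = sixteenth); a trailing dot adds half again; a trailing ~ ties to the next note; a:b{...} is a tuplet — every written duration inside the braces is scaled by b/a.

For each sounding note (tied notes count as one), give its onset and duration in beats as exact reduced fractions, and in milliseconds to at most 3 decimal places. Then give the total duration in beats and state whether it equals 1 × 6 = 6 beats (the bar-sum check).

1) 0.0ms=0b +1065.089ms=3b
2) 1065.089ms=3b +213.018ms=3/5b
3) 1278.107ms=18/5b +213.018ms=3/5b
4) 1491.124ms=21/5b +213.018ms=3/5b
5) 1704.142ms=24/5b +213.018ms=3/5b
6) 1917.16ms=27/5b +213.018ms=3/5b
Σ=6b of 6 (169bpm 6/8) — PASS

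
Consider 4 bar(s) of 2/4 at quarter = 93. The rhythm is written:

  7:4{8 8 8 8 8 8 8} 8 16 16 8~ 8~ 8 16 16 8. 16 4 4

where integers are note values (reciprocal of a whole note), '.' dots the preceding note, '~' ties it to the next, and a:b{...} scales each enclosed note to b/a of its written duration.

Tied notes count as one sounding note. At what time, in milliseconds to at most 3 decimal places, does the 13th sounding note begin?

1. 0.0ms @ 0 + 184.332ms (2/7)
2. 184.332ms @ 2/7 + 184.332ms (2/7)
3. 368.664ms @ 4/7 + 184.332ms (2/7)
4. 552.995ms @ 6/7 + 184.332ms (2/7)
5. 737.327ms @ 8/7 + 184.332ms (2/7)
6. 921.659ms @ 10/7 + 184.332ms (2/7)
7. 1105.991ms @ 12/7 + 184.332ms (2/7)
8. 1290.323ms @ 2 + 322.581ms (1/2)
9. 1612.903ms @ 5/2 + 161.29ms (1/4)
10. 1774.194ms @ 11/4 + 161.29ms (1/4)
11. 1935.484ms @ 3 + 967.742ms (3/2)
12. 2903.226ms @ 9/2 + 161.29ms (1/4)
13. 3064.516ms @ 19/4 + 161.29ms (1/4)
14. 3225.806ms @ 5 + 483.871ms (3/4)
15. 3709.677ms @ 23/4 + 161.29ms (1/4)
16. 3870.968ms @ 6 + 645.161ms (1)
17. 4516.129ms @ 7 + 645.161ms (1)

note 13 onset = 19/4b = 3064.516ms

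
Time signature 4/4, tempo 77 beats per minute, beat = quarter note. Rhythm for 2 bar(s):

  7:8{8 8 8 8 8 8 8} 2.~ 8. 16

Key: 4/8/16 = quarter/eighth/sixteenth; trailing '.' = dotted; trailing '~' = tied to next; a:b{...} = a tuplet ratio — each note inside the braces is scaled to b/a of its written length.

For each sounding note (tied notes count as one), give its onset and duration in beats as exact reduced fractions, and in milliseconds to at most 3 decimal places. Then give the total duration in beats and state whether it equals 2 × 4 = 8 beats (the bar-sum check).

1) 0.0ms=0b +445.269ms=4/7b
2) 445.269ms=4/7b +445.269ms=4/7b
3) 890.538ms=8/7b +445.269ms=4/7b
4) 1335.807ms=12/7b +445.269ms=4/7b
5) 1781.076ms=16/7b +445.269ms=4/7b
6) 2226.345ms=20/7b +445.269ms=4/7b
7) 2671.614ms=24/7b +445.269ms=4/7b
8) 3116.883ms=4b +2922.078ms=15/4b
9) 6038.961ms=31/4b +194.805ms=1/4b
Σ=8b of 8 (77bpm 4/4) — PASS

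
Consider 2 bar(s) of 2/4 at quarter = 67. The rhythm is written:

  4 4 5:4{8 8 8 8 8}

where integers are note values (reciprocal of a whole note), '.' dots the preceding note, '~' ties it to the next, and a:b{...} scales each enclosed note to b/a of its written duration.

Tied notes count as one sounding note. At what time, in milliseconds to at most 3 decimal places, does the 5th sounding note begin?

1. 0.0ms @ 0 + 895.522ms (1)
2. 895.522ms @ 1 + 895.522ms (1)
3. 1791.045ms @ 2 + 358.209ms (2/5)
4. 2149.254ms @ 12/5 + 358.209ms (2/5)
5. 2507.463ms @ 14/5 + 358.209ms (2/5)
6. 2865.672ms @ 16/5 + 358.209ms (2/5)
7. 3223.881ms @ 18/5 + 358.209ms (2/5)

note 5 onset = 14/5b = 2507.463ms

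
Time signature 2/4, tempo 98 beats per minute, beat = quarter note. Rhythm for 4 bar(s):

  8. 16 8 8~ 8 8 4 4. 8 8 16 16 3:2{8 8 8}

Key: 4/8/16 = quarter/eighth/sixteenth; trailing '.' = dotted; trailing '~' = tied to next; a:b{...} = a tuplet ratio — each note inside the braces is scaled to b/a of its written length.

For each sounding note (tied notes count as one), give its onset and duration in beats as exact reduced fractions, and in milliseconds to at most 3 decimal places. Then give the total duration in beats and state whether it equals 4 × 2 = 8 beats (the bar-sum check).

1) 0.0ms=0b +459.184ms=3/4b
2) 459.184ms=3/4b +153.061ms=1/4b
3) 612.245ms=1b +306.122ms=1/2b
4) 918.367ms=3/2b +612.245ms=1b
5) 1530.612ms=5/2b +306.122ms=1/2b
6) 1836.735ms=3b +612.245ms=1b
7) 2448.98ms=4b +918.367ms=3/2b
8) 3367.347ms=11/2b +306.122ms=1/2b
9) 3673.469ms=6b +306.122ms=1/2b
10) 3979.592ms=13/2b +153.061ms=1/4b
11) 4132.653ms=27/4b +153.061ms=1/4b
12) 4285.714ms=7b +204.082ms=1/3b
13) 4489.796ms=22/3b +204.082ms=1/3b
14) 4693.878ms=23/3b +204.082ms=1/3b
Σ=8b of 8 (98bpm 2/4) — PASS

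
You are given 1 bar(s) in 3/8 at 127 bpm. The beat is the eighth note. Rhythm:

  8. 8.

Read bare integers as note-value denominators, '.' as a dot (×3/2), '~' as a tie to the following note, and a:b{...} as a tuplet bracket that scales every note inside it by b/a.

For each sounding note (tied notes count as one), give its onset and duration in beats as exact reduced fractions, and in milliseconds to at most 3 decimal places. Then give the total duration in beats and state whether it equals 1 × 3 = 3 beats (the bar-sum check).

1) 0.0ms=0b +708.661ms=3/2b
2) 708.661ms=3/2b +708.661ms=3/2b
Σ=3b of 3 (127bpm 3/8) — PASS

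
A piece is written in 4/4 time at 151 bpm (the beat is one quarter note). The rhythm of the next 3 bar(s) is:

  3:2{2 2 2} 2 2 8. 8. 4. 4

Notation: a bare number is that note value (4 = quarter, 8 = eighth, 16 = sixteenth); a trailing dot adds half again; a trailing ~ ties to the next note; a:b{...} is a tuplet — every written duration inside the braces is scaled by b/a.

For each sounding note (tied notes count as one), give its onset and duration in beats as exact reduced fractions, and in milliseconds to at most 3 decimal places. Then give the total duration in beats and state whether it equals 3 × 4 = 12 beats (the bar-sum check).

1) 0.0ms=0b +529.801ms=4/3b
2) 529.801ms=4/3b +529.801ms=4/3b
3) 1059.603ms=8/3b +529.801ms=4/3b
4) 1589.404ms=4b +794.702ms=2b
5) 2384.106ms=6b +794.702ms=2b
6) 3178.808ms=8b +298.013ms=3/4b
7) 3476.821ms=35/4b +298.013ms=3/4b
8) 3774.834ms=19/2b +596.026ms=3/2b
9) 4370.861ms=11b +397.351ms=1b
Σ=12b of 12 (151bpm 4/4) — PASS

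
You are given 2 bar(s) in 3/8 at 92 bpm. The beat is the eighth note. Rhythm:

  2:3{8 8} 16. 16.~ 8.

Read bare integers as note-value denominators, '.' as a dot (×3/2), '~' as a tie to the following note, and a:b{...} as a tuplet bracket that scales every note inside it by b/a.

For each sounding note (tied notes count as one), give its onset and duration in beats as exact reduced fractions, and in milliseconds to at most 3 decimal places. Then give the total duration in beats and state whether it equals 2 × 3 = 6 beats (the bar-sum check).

1) 0.0ms=0b +978.261ms=3/2b
2) 978.261ms=3/2b +978.261ms=3/2b
3) 1956.522ms=3b +489.13ms=3/4b
4) 2445.652ms=15/4b +1467.391ms=9/4b
Σ=6b of 6 (92bpm 3/8) — PASS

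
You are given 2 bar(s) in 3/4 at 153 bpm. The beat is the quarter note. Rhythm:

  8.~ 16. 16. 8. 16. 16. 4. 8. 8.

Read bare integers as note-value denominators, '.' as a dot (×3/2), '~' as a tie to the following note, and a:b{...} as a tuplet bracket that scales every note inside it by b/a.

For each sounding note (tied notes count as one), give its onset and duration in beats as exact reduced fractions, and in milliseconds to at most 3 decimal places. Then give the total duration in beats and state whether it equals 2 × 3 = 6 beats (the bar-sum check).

1) 0.0ms=0b +441.176ms=9/8b
2) 441.176ms=9/8b +147.059ms=3/8b
3) 588.235ms=3/2b +294.118ms=3/4b
4) 882.353ms=9/4b +147.059ms=3/8b
5) 1029.412ms=21/8b +147.059ms=3/8b
6) 1176.471ms=3b +588.235ms=3/2b
7) 1764.706ms=9/2b +294.118ms=3/4b
8) 2058.824ms=21/4b +294.118ms=3/4b
Σ=6b of 6 (153bpm 3/4) — PASS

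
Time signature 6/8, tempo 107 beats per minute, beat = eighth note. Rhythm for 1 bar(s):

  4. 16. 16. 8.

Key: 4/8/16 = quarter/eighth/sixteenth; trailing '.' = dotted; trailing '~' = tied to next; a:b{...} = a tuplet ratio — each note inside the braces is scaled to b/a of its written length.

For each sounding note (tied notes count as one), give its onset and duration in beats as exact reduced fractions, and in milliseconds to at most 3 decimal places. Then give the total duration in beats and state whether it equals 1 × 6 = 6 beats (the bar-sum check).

1) 0.0ms=0b +1682.243ms=3b
2) 1682.243ms=3b +420.561ms=3/4b
3) 2102.804ms=15/4b +420.561ms=3/4b
4) 2523.364ms=9/2b +841.121ms=3/2b
Σ=6b of 6 (107bpm 6/8) — PASS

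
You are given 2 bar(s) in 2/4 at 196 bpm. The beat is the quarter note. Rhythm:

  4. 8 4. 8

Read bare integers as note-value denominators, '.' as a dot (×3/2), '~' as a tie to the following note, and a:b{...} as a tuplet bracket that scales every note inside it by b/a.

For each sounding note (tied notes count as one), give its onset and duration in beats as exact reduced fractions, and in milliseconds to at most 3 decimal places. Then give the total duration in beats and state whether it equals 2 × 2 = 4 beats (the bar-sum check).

1) 0.0ms=0b +459.184ms=3/2b
2) 459.184ms=3/2b +153.061ms=1/2b
3) 612.245ms=2b +459.184ms=3/2b
4) 1071.429ms=7/2b +153.061ms=1/2b
Σ=4b of 4 (196bpm 2/4) — PASS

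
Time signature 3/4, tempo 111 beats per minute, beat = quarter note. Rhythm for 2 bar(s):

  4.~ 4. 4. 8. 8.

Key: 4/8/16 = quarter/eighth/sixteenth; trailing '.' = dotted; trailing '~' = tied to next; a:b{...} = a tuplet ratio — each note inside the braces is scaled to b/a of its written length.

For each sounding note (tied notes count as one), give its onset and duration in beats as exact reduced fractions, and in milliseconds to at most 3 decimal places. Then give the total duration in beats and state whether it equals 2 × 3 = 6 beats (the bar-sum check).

1) 0.0ms=0b +1621.622ms=3b
2) 1621.622ms=3b +810.811ms=3/2b
3) 2432.432ms=9/2b +405.405ms=3/4b
4) 2837.838ms=21/4b +405.405ms=3/4b
Σ=6b of 6 (111bpm 3/4) — PASS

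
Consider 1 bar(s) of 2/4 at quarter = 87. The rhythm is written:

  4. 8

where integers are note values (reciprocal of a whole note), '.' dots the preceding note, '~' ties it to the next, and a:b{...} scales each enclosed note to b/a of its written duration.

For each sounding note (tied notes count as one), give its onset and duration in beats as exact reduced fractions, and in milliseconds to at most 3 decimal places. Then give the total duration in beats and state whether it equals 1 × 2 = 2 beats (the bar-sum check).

1) 0.0ms=0b +1034.483ms=3/2b
2) 1034.483ms=3/2b +344.828ms=1/2b
Σ=2b of 2 (87bpm 2/4) — PASS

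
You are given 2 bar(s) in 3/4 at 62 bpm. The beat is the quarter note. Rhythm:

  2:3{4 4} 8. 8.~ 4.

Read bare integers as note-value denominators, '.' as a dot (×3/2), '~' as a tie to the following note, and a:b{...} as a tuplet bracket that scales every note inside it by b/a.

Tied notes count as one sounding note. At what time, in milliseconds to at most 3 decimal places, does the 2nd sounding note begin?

1. 0.0ms @ 0 + 1451.613ms (3/2)
2. 1451.613ms @ 3/2 + 1451.613ms (3/2)
3. 2903.226ms @ 3 + 725.806ms (3/4)
4. 3629.032ms @ 15/4 + 2177.419ms (9/4)

note 2 onset = 3/2b = 1451.613ms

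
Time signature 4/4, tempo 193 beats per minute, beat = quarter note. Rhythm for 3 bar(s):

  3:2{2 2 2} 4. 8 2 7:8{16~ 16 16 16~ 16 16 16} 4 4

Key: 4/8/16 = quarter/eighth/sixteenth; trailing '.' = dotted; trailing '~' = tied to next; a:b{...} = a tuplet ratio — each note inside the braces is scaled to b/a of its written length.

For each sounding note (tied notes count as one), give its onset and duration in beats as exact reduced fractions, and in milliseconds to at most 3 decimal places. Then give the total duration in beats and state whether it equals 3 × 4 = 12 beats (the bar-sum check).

1) 0.0ms=0b +414.508ms=4/3b
2) 414.508ms=4/3b +414.508ms=4/3b
3) 829.016ms=8/3b +414.508ms=4/3b
4) 1243.523ms=4b +466.321ms=3/2b
5) 1709.845ms=11/2b +155.44ms=1/2b
6) 1865.285ms=6b +621.762ms=2b
7) 2487.047ms=8b +177.646ms=4/7b
8) 2664.693ms=60/7b +88.823ms=2/7b
9) 2753.516ms=62/7b +177.646ms=4/7b
10) 2931.162ms=66/7b +88.823ms=2/7b
11) 3019.985ms=68/7b +88.823ms=2/7b
12) 3108.808ms=10b +310.881ms=1b
13) 3419.689ms=11b +310.881ms=1b
Σ=12b of 12 (193bpm 4/4) — PASS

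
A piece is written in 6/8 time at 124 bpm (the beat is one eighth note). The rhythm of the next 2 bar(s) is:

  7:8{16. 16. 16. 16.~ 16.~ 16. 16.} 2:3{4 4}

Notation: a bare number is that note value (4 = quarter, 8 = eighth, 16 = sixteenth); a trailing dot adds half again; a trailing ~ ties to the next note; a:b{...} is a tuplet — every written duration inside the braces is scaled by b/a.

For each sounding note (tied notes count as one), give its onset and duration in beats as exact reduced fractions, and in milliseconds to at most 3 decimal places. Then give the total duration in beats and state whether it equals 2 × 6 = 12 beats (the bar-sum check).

1) 0.0ms=0b +414.747ms=6/7b
2) 414.747ms=6/7b +414.747ms=6/7b
3) 829.493ms=12/7b +414.747ms=6/7b
4) 1244.24ms=18/7b +1244.24ms=18/7b
5) 2488.479ms=36/7b +414.747ms=6/7b
6) 2903.226ms=6b +1451.613ms=3b
7) 4354.839ms=9b +1451.613ms=3b
Σ=12b of 12 (124bpm 6/8) — PASS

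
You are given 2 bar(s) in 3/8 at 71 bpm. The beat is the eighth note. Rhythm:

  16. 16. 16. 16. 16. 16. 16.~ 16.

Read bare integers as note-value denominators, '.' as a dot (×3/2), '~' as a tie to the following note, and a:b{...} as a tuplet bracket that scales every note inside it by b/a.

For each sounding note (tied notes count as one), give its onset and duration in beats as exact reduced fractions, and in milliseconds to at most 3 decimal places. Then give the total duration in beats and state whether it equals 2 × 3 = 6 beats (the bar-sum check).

1) 0.0ms=0b +633.803ms=3/4b
2) 633.803ms=3/4b +633.803ms=3/4b
3) 1267.606ms=3/2b +633.803ms=3/4b
4) 1901.408ms=9/4b +633.803ms=3/4b
5) 2535.211ms=3b +633.803ms=3/4b
6) 3169.014ms=15/4b +633.803ms=3/4b
7) 3802.817ms=9/2b +1267.606ms=3/2b
Σ=6b of 6 (71bpm 3/8) — PASS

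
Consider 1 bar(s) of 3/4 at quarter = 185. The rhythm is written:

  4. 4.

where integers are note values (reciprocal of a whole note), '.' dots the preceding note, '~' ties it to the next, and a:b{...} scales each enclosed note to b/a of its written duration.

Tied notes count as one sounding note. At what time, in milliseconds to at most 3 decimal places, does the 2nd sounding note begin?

note 2 onset = 3/2b = 486.486ms

1. 0.0ms @ 0 + 486.486ms (3/2)
2. 486.486ms @ 3/2 + 486.486ms (3/2)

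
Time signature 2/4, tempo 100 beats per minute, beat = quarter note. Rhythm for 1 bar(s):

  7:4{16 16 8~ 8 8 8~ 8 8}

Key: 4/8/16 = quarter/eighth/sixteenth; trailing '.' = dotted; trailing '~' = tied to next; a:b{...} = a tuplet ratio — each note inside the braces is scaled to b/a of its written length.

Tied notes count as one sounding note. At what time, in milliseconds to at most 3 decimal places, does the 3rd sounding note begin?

1. 0.0ms @ 0 + 85.714ms (1/7)
2. 85.714ms @ 1/7 + 85.714ms (1/7)
3. 171.429ms @ 2/7 + 342.857ms (4/7)
4. 514.286ms @ 6/7 + 171.429ms (2/7)
5. 685.714ms @ 8/7 + 342.857ms (4/7)
6. 1028.571ms @ 12/7 + 171.429ms (2/7)

note 3 onset = 2/7b = 171.429ms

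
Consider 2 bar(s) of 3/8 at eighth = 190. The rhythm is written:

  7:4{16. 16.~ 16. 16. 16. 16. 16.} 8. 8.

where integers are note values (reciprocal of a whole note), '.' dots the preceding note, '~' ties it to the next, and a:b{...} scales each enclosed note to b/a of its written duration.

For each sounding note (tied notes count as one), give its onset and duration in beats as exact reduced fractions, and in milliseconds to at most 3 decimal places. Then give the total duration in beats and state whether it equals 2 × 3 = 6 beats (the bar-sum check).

1) 0.0ms=0b +135.338ms=3/7b
2) 135.338ms=3/7b +270.677ms=6/7b
3) 406.015ms=9/7b +135.338ms=3/7b
4) 541.353ms=12/7b +135.338ms=3/7b
5) 676.692ms=15/7b +135.338ms=3/7b
6) 812.03ms=18/7b +135.338ms=3/7b
7) 947.368ms=3b +473.684ms=3/2b
8) 1421.053ms=9/2b +473.684ms=3/2b
Σ=6b of 6 (190bpm 3/8) — PASS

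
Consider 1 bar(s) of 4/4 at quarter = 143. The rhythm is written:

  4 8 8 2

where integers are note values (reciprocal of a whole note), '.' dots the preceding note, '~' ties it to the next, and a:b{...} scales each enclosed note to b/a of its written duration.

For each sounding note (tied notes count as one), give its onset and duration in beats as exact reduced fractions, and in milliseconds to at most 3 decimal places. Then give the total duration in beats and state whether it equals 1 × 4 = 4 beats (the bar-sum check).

1) 0.0ms=0b +419.58ms=1b
2) 419.58ms=1b +209.79ms=1/2b
3) 629.371ms=3/2b +209.79ms=1/2b
4) 839.161ms=2b +839.161ms=2b
Σ=4b of 4 (143bpm 4/4) — PASS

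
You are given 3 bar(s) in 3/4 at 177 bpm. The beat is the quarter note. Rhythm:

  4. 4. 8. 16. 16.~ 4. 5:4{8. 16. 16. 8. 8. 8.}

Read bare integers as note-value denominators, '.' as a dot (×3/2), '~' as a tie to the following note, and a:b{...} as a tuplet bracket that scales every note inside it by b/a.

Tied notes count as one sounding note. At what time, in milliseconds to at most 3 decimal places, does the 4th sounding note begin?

1. 0.0ms @ 0 + 508.475ms (3/2)
2. 508.475ms @ 3/2 + 508.475ms (3/2)
3. 1016.949ms @ 3 + 254.237ms (3/4)
4. 1271.186ms @ 15/4 + 127.119ms (3/8)
5. 1398.305ms @ 33/8 + 635.593ms (15/8)
6. 2033.898ms @ 6 + 203.39ms (3/5)
7. 2237.288ms @ 33/5 + 101.695ms (3/10)
8. 2338.983ms @ 69/10 + 101.695ms (3/10)
9. 2440.678ms @ 36/5 + 203.39ms (3/5)
10. 2644.068ms @ 39/5 + 203.39ms (3/5)
11. 2847.458ms @ 42/5 + 203.39ms (3/5)

note 4 onset = 15/4b = 1271.186ms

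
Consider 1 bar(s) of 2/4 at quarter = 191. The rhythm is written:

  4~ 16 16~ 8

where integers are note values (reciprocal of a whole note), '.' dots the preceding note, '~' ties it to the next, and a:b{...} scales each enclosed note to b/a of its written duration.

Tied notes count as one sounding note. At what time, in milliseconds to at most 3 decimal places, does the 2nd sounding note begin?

1. 0.0ms @ 0 + 392.67ms (5/4)
2. 392.67ms @ 5/4 + 235.602ms (3/4)

note 2 onset = 5/4b = 392.67ms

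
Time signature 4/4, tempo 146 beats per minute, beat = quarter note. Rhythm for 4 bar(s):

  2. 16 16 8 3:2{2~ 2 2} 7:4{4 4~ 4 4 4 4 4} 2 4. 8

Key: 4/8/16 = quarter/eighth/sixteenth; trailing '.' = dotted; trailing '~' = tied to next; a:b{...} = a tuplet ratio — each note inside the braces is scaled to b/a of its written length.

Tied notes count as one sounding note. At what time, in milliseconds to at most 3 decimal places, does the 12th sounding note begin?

note 12 onset = 80/7b = 4696.673ms

1. 0.0ms @ 0 + 1232.877ms (3)
2. 1232.877ms @ 3 + 102.74ms (1/4)
3. 1335.616ms @ 13/4 + 102.74ms (1/4)
4. 1438.356ms @ 7/2 + 205.479ms (1/2)
5. 1643.836ms @ 4 + 1095.89ms (8/3)
6. 2739.726ms @ 20/3 + 547.945ms (4/3)
7. 3287.671ms @ 8 + 234.834ms (4/7)
8. 3522.505ms @ 60/7 + 469.667ms (8/7)
9. 3992.172ms @ 68/7 + 234.834ms (4/7)
10. 4227.006ms @ 72/7 + 234.834ms (4/7)
11. 4461.84ms @ 76/7 + 234.834ms (4/7)
12. 4696.673ms @ 80/7 + 234.834ms (4/7)
13. 4931.507ms @ 12 + 821.918ms (2)
14. 5753.425ms @ 14 + 616.438ms (3/2)
15. 6369.863ms @ 31/2 + 205.479ms (1/2)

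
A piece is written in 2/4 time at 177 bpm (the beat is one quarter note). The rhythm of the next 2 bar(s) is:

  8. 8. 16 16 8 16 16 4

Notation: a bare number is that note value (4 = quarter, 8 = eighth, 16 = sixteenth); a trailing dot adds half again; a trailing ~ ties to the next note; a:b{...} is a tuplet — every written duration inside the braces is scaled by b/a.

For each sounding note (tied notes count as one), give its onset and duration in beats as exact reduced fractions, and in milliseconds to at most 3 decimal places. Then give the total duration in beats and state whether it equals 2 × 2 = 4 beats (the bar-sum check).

1) 0.0ms=0b +254.237ms=3/4b
2) 254.237ms=3/4b +254.237ms=3/4b
3) 508.475ms=3/2b +84.746ms=1/4b
4) 593.22ms=7/4b +84.746ms=1/4b
5) 677.966ms=2b +169.492ms=1/2b
6) 847.458ms=5/2b +84.746ms=1/4b
7) 932.203ms=11/4b +84.746ms=1/4b
8) 1016.949ms=3b +338.983ms=1b
Σ=4b of 4 (177bpm 2/4) — PASS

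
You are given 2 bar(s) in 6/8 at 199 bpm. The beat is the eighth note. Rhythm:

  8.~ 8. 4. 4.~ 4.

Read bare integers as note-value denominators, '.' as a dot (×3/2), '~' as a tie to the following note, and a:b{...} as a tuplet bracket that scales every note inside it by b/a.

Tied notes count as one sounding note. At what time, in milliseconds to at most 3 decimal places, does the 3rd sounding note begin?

1. 0.0ms @ 0 + 904.523ms (3)
2. 904.523ms @ 3 + 904.523ms (3)
3. 1809.045ms @ 6 + 1809.045ms (6)

note 3 onset = 6b = 1809.045ms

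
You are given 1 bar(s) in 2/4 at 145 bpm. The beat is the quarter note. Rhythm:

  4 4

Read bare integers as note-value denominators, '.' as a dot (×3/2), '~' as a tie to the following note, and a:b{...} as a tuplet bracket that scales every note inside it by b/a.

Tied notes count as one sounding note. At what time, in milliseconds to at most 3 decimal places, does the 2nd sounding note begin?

note 2 onset = 1b = 413.793ms

1. 0.0ms @ 0 + 413.793ms (1)
2. 413.793ms @ 1 + 413.793ms (1)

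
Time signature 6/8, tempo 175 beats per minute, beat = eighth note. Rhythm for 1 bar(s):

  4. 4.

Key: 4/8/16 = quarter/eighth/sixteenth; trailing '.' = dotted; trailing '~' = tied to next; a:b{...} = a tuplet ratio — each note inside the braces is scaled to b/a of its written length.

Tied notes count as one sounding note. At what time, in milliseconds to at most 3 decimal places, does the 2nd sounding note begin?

1. 0.0ms @ 0 + 1028.571ms (3)
2. 1028.571ms @ 3 + 1028.571ms (3)

note 2 onset = 3b = 1028.571ms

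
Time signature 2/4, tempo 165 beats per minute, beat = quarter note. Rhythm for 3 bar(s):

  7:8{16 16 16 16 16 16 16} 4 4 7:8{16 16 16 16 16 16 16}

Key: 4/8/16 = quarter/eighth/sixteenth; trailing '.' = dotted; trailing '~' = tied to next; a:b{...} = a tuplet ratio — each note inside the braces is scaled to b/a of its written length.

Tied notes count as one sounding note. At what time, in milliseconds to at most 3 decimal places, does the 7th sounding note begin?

1. 0.0ms @ 0 + 103.896ms (2/7)
2. 103.896ms @ 2/7 + 103.896ms (2/7)
3. 207.792ms @ 4/7 + 103.896ms (2/7)
4. 311.688ms @ 6/7 + 103.896ms (2/7)
5. 415.584ms @ 8/7 + 103.896ms (2/7)
6. 519.481ms @ 10/7 + 103.896ms (2/7)
7. 623.377ms @ 12/7 + 103.896ms (2/7)
8. 727.273ms @ 2 + 363.636ms (1)
9. 1090.909ms @ 3 + 363.636ms (1)
10. 1454.545ms @ 4 + 103.896ms (2/7)
11. 1558.442ms @ 30/7 + 103.896ms (2/7)
12. 1662.338ms @ 32/7 + 103.896ms (2/7)
13. 1766.234ms @ 34/7 + 103.896ms (2/7)
14. 1870.13ms @ 36/7 + 103.896ms (2/7)
15. 1974.026ms @ 38/7 + 103.896ms (2/7)
16. 2077.922ms @ 40/7 + 103.896ms (2/7)

note 7 onset = 12/7b = 623.377ms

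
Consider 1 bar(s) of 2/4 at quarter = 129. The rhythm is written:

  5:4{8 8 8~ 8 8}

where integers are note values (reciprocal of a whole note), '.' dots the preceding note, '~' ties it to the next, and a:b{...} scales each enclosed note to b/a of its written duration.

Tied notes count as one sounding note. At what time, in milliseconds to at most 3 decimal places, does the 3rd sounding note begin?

note 3 onset = 4/5b = 372.093ms

1. 0.0ms @ 0 + 186.047ms (2/5)
2. 186.047ms @ 2/5 + 186.047ms (2/5)
3. 372.093ms @ 4/5 + 372.093ms (4/5)
4. 744.186ms @ 8/5 + 186.047ms (2/5)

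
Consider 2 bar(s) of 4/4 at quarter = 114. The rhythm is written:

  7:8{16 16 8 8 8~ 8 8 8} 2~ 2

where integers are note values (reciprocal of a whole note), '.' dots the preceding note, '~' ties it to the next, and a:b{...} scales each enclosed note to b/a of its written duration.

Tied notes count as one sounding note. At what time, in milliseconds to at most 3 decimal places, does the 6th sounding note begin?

1. 0.0ms @ 0 + 150.376ms (2/7)
2. 150.376ms @ 2/7 + 150.376ms (2/7)
3. 300.752ms @ 4/7 + 300.752ms (4/7)
4. 601.504ms @ 8/7 + 300.752ms (4/7)
5. 902.256ms @ 12/7 + 601.504ms (8/7)
6. 1503.759ms @ 20/7 + 300.752ms (4/7)
7. 1804.511ms @ 24/7 + 300.752ms (4/7)
8. 2105.263ms @ 4 + 2105.263ms (4)

note 6 onset = 20/7b = 1503.759ms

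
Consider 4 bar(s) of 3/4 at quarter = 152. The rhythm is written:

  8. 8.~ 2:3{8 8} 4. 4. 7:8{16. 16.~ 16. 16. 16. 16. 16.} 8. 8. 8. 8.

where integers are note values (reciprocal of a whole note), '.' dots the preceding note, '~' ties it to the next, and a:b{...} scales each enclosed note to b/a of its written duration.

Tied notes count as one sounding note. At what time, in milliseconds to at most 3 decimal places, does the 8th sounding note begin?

1. 0.0ms @ 0 + 296.053ms (3/4)
2. 296.053ms @ 3/4 + 592.105ms (3/2)
3. 888.158ms @ 9/4 + 296.053ms (3/4)
4. 1184.211ms @ 3 + 592.105ms (3/2)
5. 1776.316ms @ 9/2 + 592.105ms (3/2)
6. 2368.421ms @ 6 + 169.173ms (3/7)
7. 2537.594ms @ 45/7 + 338.346ms (6/7)
8. 2875.94ms @ 51/7 + 169.173ms (3/7)
9. 3045.113ms @ 54/7 + 169.173ms (3/7)
10. 3214.286ms @ 57/7 + 169.173ms (3/7)
11. 3383.459ms @ 60/7 + 169.173ms (3/7)
12. 3552.632ms @ 9 + 296.053ms (3/4)
13. 3848.684ms @ 39/4 + 296.053ms (3/4)
14. 4144.737ms @ 21/2 + 296.053ms (3/4)
15. 4440.789ms @ 45/4 + 296.053ms (3/4)

note 8 onset = 51/7b = 2875.94ms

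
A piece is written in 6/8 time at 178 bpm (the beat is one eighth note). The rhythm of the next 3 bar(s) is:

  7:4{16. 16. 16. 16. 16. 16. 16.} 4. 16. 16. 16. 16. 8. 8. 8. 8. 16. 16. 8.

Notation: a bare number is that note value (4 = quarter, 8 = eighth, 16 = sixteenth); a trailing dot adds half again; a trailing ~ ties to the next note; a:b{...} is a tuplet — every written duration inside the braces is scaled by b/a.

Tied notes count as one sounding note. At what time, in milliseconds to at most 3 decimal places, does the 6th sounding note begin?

1. 0.0ms @ 0 + 144.462ms (3/7)
2. 144.462ms @ 3/7 + 144.462ms (3/7)
3. 288.925ms @ 6/7 + 144.462ms (3/7)
4. 433.387ms @ 9/7 + 144.462ms (3/7)
5. 577.849ms @ 12/7 + 144.462ms (3/7)
6. 722.311ms @ 15/7 + 144.462ms (3/7)
7. 866.774ms @ 18/7 + 144.462ms (3/7)
8. 1011.236ms @ 3 + 1011.236ms (3)
9. 2022.472ms @ 6 + 252.809ms (3/4)
10. 2275.281ms @ 27/4 + 252.809ms (3/4)
11. 2528.09ms @ 15/2 + 252.809ms (3/4)
12. 2780.899ms @ 33/4 + 252.809ms (3/4)
13. 3033.708ms @ 9 + 505.618ms (3/2)
14. 3539.326ms @ 21/2 + 505.618ms (3/2)
15. 4044.944ms @ 12 + 505.618ms (3/2)
16. 4550.562ms @ 27/2 + 505.618ms (3/2)
17. 5056.18ms @ 15 + 252.809ms (3/4)
18. 5308.989ms @ 63/4 + 252.809ms (3/4)
19. 5561.798ms @ 33/2 + 505.618ms (3/2)

note 6 onset = 15/7b = 722.311ms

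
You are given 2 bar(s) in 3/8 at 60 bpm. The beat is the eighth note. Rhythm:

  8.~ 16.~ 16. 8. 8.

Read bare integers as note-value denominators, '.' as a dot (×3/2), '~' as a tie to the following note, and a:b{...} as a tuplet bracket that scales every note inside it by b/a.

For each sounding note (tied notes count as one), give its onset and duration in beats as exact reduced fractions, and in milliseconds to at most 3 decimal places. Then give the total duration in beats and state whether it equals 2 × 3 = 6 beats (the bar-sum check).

1) 0.0ms=0b +3000.0ms=3b
2) 3000.0ms=3b +1500.0ms=3/2b
3) 4500.0ms=9/2b +1500.0ms=3/2b
Σ=6b of 6 (60bpm 3/8) — PASS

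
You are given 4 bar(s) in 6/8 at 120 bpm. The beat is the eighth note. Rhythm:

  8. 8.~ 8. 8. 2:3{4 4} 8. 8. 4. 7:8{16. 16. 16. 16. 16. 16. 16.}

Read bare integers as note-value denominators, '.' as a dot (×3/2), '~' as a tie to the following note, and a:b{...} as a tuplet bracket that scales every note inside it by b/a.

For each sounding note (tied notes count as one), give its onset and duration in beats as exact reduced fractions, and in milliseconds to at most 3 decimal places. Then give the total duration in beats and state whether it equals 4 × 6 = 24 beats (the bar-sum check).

1) 0.0ms=0b +750.0ms=3/2b
2) 750.0ms=3/2b +1500.0ms=3b
3) 2250.0ms=9/2b +750.0ms=3/2b
4) 3000.0ms=6b +1500.0ms=3b
5) 4500.0ms=9b +1500.0ms=3b
6) 6000.0ms=12b +750.0ms=3/2b
7) 6750.0ms=27/2b +750.0ms=3/2b
8) 7500.0ms=15b +1500.0ms=3b
9) 9000.0ms=18b +428.571ms=6/7b
10) 9428.571ms=132/7b +428.571ms=6/7b
11) 9857.143ms=138/7b +428.571ms=6/7b
12) 10285.714ms=144/7b +428.571ms=6/7b
13) 10714.286ms=150/7b +428.571ms=6/7b
14) 11142.857ms=156/7b +428.571ms=6/7b
15) 11571.429ms=162/7b +428.571ms=6/7b
Σ=24b of 24 (120bpm 6/8) — PASS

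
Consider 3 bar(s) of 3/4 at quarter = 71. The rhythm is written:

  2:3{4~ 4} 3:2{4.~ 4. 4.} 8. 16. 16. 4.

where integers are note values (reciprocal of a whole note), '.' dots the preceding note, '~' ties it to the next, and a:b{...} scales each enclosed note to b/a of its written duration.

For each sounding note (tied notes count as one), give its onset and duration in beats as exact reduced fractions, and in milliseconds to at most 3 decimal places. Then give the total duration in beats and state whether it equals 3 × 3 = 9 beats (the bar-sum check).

1) 0.0ms=0b +2535.211ms=3b
2) 2535.211ms=3b +1690.141ms=2b
3) 4225.352ms=5b +845.07ms=1b
4) 5070.423ms=6b +633.803ms=3/4b
5) 5704.225ms=27/4b +316.901ms=3/8b
6) 6021.127ms=57/8b +316.901ms=3/8b
7) 6338.028ms=15/2b +1267.606ms=3/2b
Σ=9b of 9 (71bpm 3/4) — PASS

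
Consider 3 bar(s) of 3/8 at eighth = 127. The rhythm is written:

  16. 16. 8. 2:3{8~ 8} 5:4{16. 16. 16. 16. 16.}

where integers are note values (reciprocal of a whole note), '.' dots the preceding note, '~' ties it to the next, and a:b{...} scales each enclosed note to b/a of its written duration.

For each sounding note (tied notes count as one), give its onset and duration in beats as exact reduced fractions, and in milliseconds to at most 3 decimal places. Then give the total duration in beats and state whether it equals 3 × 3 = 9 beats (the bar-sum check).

1) 0.0ms=0b +354.331ms=3/4b
2) 354.331ms=3/4b +354.331ms=3/4b
3) 708.661ms=3/2b +708.661ms=3/2b
4) 1417.323ms=3b +1417.323ms=3b
5) 2834.646ms=6b +283.465ms=3/5b
6) 3118.11ms=33/5b +283.465ms=3/5b
7) 3401.575ms=36/5b +283.465ms=3/5b
8) 3685.039ms=39/5b +283.465ms=3/5b
9) 3968.504ms=42/5b +283.465ms=3/5b
Σ=9b of 9 (127bpm 3/8) — PASS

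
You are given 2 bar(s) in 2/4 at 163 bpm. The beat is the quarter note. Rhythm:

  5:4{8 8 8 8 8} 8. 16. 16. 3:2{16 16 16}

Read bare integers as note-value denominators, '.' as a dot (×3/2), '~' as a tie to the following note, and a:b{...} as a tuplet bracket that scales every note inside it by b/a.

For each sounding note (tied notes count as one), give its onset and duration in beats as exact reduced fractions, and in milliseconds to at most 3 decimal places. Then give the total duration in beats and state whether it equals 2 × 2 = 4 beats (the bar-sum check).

1) 0.0ms=0b +147.239ms=2/5b
2) 147.239ms=2/5b +147.239ms=2/5b
3) 294.479ms=4/5b +147.239ms=2/5b
4) 441.718ms=6/5b +147.239ms=2/5b
5) 588.957ms=8/5b +147.239ms=2/5b
6) 736.196ms=2b +276.074ms=3/4b
7) 1012.27ms=11/4b +138.037ms=3/8b
8) 1150.307ms=25/8b +138.037ms=3/8b
9) 1288.344ms=7/2b +61.35ms=1/6b
10) 1349.693ms=11/3b +61.35ms=1/6b
11) 1411.043ms=23/6b +61.35ms=1/6b
Σ=4b of 4 (163bpm 2/4) — PASS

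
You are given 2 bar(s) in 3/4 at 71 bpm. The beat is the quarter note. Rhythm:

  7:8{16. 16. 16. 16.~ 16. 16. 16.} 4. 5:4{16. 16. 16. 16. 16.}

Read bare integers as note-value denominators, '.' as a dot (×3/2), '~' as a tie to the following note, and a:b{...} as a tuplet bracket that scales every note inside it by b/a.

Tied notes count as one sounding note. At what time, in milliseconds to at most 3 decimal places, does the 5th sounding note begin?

note 5 onset = 15/7b = 1810.865ms

1. 0.0ms @ 0 + 362.173ms (3/7)
2. 362.173ms @ 3/7 + 362.173ms (3/7)
3. 724.346ms @ 6/7 + 362.173ms (3/7)
4. 1086.519ms @ 9/7 + 724.346ms (6/7)
5. 1810.865ms @ 15/7 + 362.173ms (3/7)
6. 2173.038ms @ 18/7 + 362.173ms (3/7)
7. 2535.211ms @ 3 + 1267.606ms (3/2)
8. 3802.817ms @ 9/2 + 253.521ms (3/10)
9. 4056.338ms @ 24/5 + 253.521ms (3/10)
10. 4309.859ms @ 51/10 + 253.521ms (3/10)
11. 4563.38ms @ 27/5 + 253.521ms (3/10)
12. 4816.901ms @ 57/10 + 253.521ms (3/10)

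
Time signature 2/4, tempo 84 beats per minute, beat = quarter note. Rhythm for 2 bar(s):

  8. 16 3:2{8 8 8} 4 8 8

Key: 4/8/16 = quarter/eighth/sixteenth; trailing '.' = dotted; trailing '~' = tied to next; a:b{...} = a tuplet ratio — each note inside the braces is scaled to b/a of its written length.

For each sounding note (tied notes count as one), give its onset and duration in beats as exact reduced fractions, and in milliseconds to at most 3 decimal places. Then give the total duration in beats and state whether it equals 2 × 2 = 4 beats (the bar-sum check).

1) 0.0ms=0b +535.714ms=3/4b
2) 535.714ms=3/4b +178.571ms=1/4b
3) 714.286ms=1b +238.095ms=1/3b
4) 952.381ms=4/3b +238.095ms=1/3b
5) 1190.476ms=5/3b +238.095ms=1/3b
6) 1428.571ms=2b +714.286ms=1b
7) 2142.857ms=3b +357.143ms=1/2b
8) 2500.0ms=7/2b +357.143ms=1/2b
Σ=4b of 4 (84bpm 2/4) — PASS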